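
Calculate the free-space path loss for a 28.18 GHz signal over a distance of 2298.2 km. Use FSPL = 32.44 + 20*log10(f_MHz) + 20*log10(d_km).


f = 28.18 GHz = 28180.0000 MHz
d = 2298.2 km
FSPL = 32.44 + 20*log10(28180.0000) + 20*log10(2298.2)
FSPL = 32.44 + 88.9988 + 67.2278
FSPL = 188.6666 dB

188.6666 dB


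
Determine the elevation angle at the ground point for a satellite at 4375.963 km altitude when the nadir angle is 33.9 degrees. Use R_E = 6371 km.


r = R_E + alt = 10746.9630 km
Law of sines in the satellite / Earth-center / ground-point triangle:
  sin(nadir)/R_E = sin(90 + el)/r  =>  cos(el) = (r/R_E)*sin(nadir)
cos(el) = (10746.9630 / 6371.0000) * sin(33.9 deg) = 0.940836
el = arccos(0.940836) = 19.8076 deg
(Earth-central angle = 90 - nadir - el = 36.2924 deg)

19.8076 degrees


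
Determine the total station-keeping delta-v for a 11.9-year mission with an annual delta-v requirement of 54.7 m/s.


dV = rate * years = 54.7 * 11.9
dV = 650.9300 m/s

650.9300 m/s


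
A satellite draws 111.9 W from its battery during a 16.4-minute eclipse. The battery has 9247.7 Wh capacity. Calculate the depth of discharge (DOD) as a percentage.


E_used = P * t / 60 = 111.9 * 16.4 / 60 = 30.5860 Wh
DOD = E_used / E_total * 100 = 30.5860 / 9247.7 * 100
DOD = 0.3307417 %

0.3307 %


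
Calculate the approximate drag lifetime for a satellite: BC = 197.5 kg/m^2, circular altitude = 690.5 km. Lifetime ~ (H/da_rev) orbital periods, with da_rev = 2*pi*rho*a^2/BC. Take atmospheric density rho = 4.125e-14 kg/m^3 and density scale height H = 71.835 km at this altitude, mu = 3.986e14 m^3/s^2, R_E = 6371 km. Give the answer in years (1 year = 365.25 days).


a = R_E + alt = 7061.5000 km = 7.0615e+06 m
da_rev = 2*pi*rho*a^2/BC = 2*pi*4.125e-14*(7.0615e+06)^2/197.5 = 0.065438095 m per revolution
N = H/da_rev = 71835.0000 m / 0.065438095 m = 1.0977551e+06 revolutions
P = 2*pi*sqrt(a^3/mu) = 5905.4999 s
lifetime = N*P = 1.0977551e+06 * 5905.4999 = 6.4827924e+09 s = 75032.3194 days
years = 75032.3194 / 365.25 = 205.4273 years

205.4273 years


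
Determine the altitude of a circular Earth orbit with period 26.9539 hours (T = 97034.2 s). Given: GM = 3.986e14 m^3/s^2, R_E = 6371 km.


T = 97034.2 s
r = (mu*T^2/(4*pi^2))^(1/3) = (3.986e14 * 97034.2^2 / (4*pi^2))^(1/3)
r = 4.5639661e+07 m = 45639.6606 km
alt = r - R_E = 45639.6606 - 6371 = 39268.6606 km

39268.6606 km


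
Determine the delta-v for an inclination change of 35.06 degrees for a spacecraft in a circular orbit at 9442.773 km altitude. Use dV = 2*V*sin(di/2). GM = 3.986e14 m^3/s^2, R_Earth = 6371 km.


r = 15813.7730 km = 1.5813773e+07 m
V = sqrt(mu/r) = 5020.5454 m/s
di = 35.06 deg = 0.6119124 rad
dV = 2*V*sin(di/2) = 2*5020.5454*sin(0.3059562)
dV = 3024.4280 m/s = 3.0244 km/s

3.0244 km/s


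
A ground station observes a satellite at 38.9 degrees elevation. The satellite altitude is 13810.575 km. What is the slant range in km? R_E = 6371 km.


h = 13810.575 km, el = 38.9 deg
d = -R_E*sin(el) + sqrt((R_E*sin(el))^2 + 2*R_E*h + h^2)
d = -6371.0000*sin(0.6789331) + sqrt((6371.0000*0.6279631)^2 + 2*6371.0000*13810.575 + 13810.575^2)
d = 15562.2827 km

15562.2827 km


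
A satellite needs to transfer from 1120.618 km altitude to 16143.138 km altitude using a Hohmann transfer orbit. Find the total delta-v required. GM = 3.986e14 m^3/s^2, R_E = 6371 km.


r1 = 7491.6180 km = 7.491618e+06 m
r2 = 22514.1380 km = 2.2514138e+07 m
dv1 = sqrt(mu/r1)*(sqrt(2*r2/(r1+r2)) - 1) = 1641.2951 m/s
dv2 = sqrt(mu/r2)*(1 - sqrt(2*r1/(r1+r2))) = 1234.3443 m/s
total dv = |dv1| + |dv2| = 1641.2951 + 1234.3443 = 2875.6395 m/s = 2.8756 km/s

2.8756 km/s


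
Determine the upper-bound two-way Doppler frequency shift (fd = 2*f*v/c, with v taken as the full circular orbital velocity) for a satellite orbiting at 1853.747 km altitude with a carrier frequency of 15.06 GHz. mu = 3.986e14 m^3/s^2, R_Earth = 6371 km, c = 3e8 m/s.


r = 8.224747e+06 m
v = sqrt(mu/r) = 6961.5729 m/s (worst-case radial velocity)
f = 15.06 GHz = 1.506e+10 Hz
fd = 2*f*v/c = 2*1.506e+10*6961.5729/3.0e+08
fd = 698941.9160 Hz

698941.9160 Hz


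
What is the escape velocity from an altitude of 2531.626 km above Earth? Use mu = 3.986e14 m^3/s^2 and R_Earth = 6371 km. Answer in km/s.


r = 6371.0 + 2531.626 = 8902.6260 km = 8.902626e+06 m
v_esc = sqrt(2*mu/r) = sqrt(2*3.986e14 / 8.902626e+06)
v_esc = 9462.9072 m/s = 9.4629 km/s

9.4629 km/s


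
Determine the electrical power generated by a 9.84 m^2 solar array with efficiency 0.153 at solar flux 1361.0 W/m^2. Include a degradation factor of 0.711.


P = area * eta * S * degradation
P = 9.84 * 0.153 * 1361.0 * 0.711
P = 1456.8480 W

1456.8480 W


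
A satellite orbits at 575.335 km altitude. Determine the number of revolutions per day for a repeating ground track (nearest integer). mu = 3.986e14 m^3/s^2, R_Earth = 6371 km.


r = 6.946335e+06 m
T = 2*pi*sqrt(r^3/mu) = 5761.6226 s = 96.0270 min
revs/day = 1440 / 96.0270 = 14.9958
Rounded: 15 revolutions per day

15 revolutions per day


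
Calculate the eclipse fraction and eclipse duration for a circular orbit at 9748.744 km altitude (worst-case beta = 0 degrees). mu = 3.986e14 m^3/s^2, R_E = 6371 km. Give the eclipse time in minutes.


r = 16119.7440 km
T = 339.4667 min
Eclipse fraction = arcsin(R_E/r)/pi = arcsin(6371.0000/16119.7440)/pi
= arcsin(0.3952296)/pi = 0.129335
Eclipse duration = 0.129335 * 339.4667 = 43.9049 min

43.9049 minutes


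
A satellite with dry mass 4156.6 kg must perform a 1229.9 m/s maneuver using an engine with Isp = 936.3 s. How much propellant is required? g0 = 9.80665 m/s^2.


ve = Isp * g0 = 936.3 * 9.80665 = 9181.966395 m/s
mass ratio = exp(dv/ve) = exp(1229.9/9181.966395) = 1.14333261
m_prop = m_dry * (mr - 1) = 4156.6 * (1.14333261 - 1)
m_prop = 595.7763 kg

595.7763 kg


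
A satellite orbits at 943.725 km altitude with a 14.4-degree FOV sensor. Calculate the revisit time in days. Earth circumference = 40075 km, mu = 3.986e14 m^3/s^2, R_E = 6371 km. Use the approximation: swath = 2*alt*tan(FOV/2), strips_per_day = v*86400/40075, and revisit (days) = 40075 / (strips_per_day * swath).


swath = 2*943.725*tan(0.1256637) = 238.4404 km
v = sqrt(mu/r) = 7381.9253 m/s = 7.3819 km/s
strips/day = v*86400/40075 = 7.3819*86400/40075 = 15.9151
coverage/day = strips * swath = 15.9151 * 238.4404 = 3794.8068 km
revisit = 40075 / 3794.8068 = 10.5605 days

10.5605 days


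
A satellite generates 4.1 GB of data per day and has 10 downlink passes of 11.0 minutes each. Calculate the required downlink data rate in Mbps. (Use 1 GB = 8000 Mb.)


total contact time = 10 * 11.0 * 60 = 6600.0000 s
data = 4.1 GB = 32800.0000 Mb
rate = 32800.0000 / 6600.0000 = 4.9697 Mbps

4.9697 Mbps


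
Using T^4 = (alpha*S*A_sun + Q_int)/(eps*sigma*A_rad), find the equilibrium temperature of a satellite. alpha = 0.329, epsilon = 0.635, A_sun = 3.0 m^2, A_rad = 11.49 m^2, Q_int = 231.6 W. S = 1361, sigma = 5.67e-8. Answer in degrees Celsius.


Numerator = alpha*S*A_sun + Q_int = 0.329*1361*3.0 + 231.6 = 1574.9070 W
Denominator = eps*sigma*A_rad = 0.635*5.67e-8*11.49 = 4.136917e-07 W/K^4
T^4 = 3.8069581e+09 K^4
T = 248.3960 K = -24.7540 C

-24.7540 degrees Celsius


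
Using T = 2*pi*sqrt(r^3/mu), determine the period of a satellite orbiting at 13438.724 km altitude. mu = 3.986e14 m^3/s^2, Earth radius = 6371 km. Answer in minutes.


r = 19809.7240 km = 1.9809724e+07 m
T = 2*pi*sqrt(r^3/mu) = 2*pi*sqrt(7.7738342e+21 / 3.986e14)
T = 27747.8193 s = 462.4637 min

462.4637 minutes


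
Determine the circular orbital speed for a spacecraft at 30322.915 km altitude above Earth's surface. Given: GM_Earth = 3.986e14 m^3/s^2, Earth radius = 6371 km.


r = R_E + alt = 6371.0 + 30322.915 = 36693.9150 km = 3.6693915e+07 m
v = sqrt(mu/r) = sqrt(3.986e14 / 3.6693915e+07) = 3295.8818 m/s = 3.2959 km/s

3.2959 km/s


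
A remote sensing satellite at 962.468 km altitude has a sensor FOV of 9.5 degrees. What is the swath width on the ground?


FOV = 9.5 deg = 0.1658063 rad
swath = 2 * alt * tan(FOV/2) = 2 * 962.468 * tan(0.08290314)
swath = 2 * 962.468 * 0.08309359
swath = 159.9498 km

159.9498 km


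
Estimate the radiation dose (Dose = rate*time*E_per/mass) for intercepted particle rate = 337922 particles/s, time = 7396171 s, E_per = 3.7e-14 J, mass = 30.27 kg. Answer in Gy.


Total energy deposited = rate * time * E_per
  = 337922 * 7396171 * 3.7e-14 = 0.09247517 J
Dose = E_total / mass = 0.09247517 / 30.27
Dose = 0.003055011 Gy

0.0031 Gy


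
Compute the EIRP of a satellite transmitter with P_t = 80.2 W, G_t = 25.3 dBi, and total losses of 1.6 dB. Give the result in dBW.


Pt = 80.2 W = 19.0417 dBW
EIRP = Pt_dBW + Gt - losses = 19.0417 + 25.3 - 1.6 = 42.7417 dBW

42.7417 dBW


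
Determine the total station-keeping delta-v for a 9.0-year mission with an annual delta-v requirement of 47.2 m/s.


dV = rate * years = 47.2 * 9.0
dV = 424.8000 m/s

424.8000 m/s


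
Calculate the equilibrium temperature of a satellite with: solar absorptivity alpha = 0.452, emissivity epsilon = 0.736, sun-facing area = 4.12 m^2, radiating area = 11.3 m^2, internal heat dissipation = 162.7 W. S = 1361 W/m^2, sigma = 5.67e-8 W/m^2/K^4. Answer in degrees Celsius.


Numerator = alpha*S*A_sun + Q_int = 0.452*1361*4.12 + 162.7 = 2697.2086 W
Denominator = eps*sigma*A_rad = 0.736*5.67e-8*11.3 = 4.7156256e-07 W/K^4
T^4 = 5.719726e+09 K^4
T = 275.0070 K = 1.8570 C

1.8570 degrees Celsius


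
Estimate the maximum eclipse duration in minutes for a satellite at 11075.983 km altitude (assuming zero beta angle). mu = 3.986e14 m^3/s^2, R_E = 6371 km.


r = 17446.9830 km
T = 382.2438 min
Eclipse fraction = arcsin(R_E/r)/pi = arcsin(6371.0000/17446.9830)/pi
= arcsin(0.3651634)/pi = 0.1189869
Eclipse duration = 0.1189869 * 382.2438 = 45.4820 min

45.4820 minutes


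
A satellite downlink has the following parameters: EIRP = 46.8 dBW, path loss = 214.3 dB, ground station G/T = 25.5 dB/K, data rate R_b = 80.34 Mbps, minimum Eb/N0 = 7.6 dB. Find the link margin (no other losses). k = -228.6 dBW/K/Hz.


C/N0 = EIRP - FSPL + G/T - k = 46.8 - 214.3 + 25.5 - (-228.6)
C/N0 = 86.6000 dB-Hz
R_b = 80.34 Mbps = 8.034e+07 bps -> 10*log10(R_b) = 79.0493 dB-Hz
Eb/N0 = C/N0 - 10*log10(R_b) = 86.6000 - 79.0493 = 7.5507 dB
Margin = Eb/N0 - Eb/N0_req = 7.5507 - 7.6 = -0.04931827 dB (negative margin: link does not close)

-0.0493 dB


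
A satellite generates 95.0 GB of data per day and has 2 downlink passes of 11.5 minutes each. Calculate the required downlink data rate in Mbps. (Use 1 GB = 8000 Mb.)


total contact time = 2 * 11.5 * 60 = 1380.0000 s
data = 95.0 GB = 760000.0000 Mb
rate = 760000.0000 / 1380.0000 = 550.7246 Mbps

550.7246 Mbps


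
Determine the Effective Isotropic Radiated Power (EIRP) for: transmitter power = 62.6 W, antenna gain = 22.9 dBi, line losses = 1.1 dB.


Pt = 62.6 W = 17.9657 dBW
EIRP = Pt_dBW + Gt - losses = 17.9657 + 22.9 - 1.1 = 39.7657 dBW

39.7657 dBW


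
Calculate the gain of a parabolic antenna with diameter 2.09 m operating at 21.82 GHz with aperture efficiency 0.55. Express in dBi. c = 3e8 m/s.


lambda = c/f = 3e8 / 2.182e+10 = 0.01374885 m
G = eta*(pi*D/lambda)^2 = 0.55*(pi*2.09/0.01374885)^2
G = 125435.9404 (linear)
G = 10*log10(125435.9404) = 50.9842 dBi

50.9842 dBi


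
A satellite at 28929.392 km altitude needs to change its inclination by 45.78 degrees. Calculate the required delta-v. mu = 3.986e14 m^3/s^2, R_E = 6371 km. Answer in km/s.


r = 35300.3920 km = 3.5300392e+07 m
V = sqrt(mu/r) = 3360.3064 m/s
di = 45.78 deg = 0.7990117 rad
dV = 2*V*sin(di/2) = 2*3360.3064*sin(0.3995059)
dV = 2614.0709 m/s = 2.6141 km/s

2.6141 km/s


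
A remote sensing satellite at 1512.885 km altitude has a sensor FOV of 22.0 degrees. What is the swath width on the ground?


FOV = 22.0 deg = 0.3839724 rad
swath = 2 * alt * tan(FOV/2) = 2 * 1512.885 * tan(0.1919862)
swath = 2 * 1512.885 * 0.1943803
swath = 588.1501 km

588.1501 km


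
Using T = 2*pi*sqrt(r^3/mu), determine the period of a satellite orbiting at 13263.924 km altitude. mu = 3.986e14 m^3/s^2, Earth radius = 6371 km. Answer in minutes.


r = 19634.9240 km = 1.9634924e+07 m
T = 2*pi*sqrt(r^3/mu) = 2*pi*sqrt(7.569857e+21 / 3.986e14)
T = 27381.3627 s = 456.3560 min

456.3560 minutes


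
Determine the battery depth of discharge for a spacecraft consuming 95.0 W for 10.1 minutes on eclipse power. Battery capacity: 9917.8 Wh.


E_used = P * t / 60 = 95.0 * 10.1 / 60 = 15.9917 Wh
DOD = E_used / E_total * 100 = 15.9917 / 9917.8 * 100
DOD = 0.1612421 %

0.1612 %


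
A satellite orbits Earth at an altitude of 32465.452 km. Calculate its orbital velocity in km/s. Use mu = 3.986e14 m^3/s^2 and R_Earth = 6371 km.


r = R_E + alt = 6371.0 + 32465.452 = 38836.4520 km = 3.8836452e+07 m
v = sqrt(mu/r) = sqrt(3.986e14 / 3.8836452e+07) = 3203.6781 m/s = 3.2037 km/s

3.2037 km/s


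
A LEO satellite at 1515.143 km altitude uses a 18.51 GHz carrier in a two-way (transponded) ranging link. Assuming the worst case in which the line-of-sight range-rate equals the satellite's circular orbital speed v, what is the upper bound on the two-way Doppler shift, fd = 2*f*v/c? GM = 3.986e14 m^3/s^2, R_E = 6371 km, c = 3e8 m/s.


r = 7.886143e+06 m
v = sqrt(mu/r) = 7109.4552 m/s (worst-case radial velocity)
f = 18.51 GHz = 1.851e+10 Hz
fd = 2*f*v/c = 2*1.851e+10*7109.4552/3.0e+08
fd = 877306.7744 Hz

877306.7744 Hz


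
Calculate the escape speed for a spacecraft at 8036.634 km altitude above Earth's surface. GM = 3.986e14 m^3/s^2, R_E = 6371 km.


r = 6371.0 + 8036.634 = 14407.6340 km = 1.4407634e+07 m
v_esc = sqrt(2*mu/r) = sqrt(2*3.986e14 / 1.4407634e+07)
v_esc = 7438.5333 m/s = 7.4385 km/s

7.4385 km/s


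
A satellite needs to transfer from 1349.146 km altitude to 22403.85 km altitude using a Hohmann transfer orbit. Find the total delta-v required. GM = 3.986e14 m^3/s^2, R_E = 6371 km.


r1 = 7720.1460 km = 7.720146e+06 m
r2 = 28774.8500 km = 2.877485e+07 m
dv1 = sqrt(mu/r1)*(sqrt(2*r2/(r1+r2)) - 1) = 1837.7220 m/s
dv2 = sqrt(mu/r2)*(1 - sqrt(2*r1/(r1+r2))) = 1300.9981 m/s
total dv = |dv1| + |dv2| = 1837.7220 + 1300.9981 = 3138.7201 m/s = 3.1387 km/s

3.1387 km/s


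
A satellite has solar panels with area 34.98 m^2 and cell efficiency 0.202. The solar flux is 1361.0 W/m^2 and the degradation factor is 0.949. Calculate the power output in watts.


P = area * eta * S * degradation
P = 34.98 * 0.202 * 1361.0 * 0.949
P = 9126.3162 W

9126.3162 W


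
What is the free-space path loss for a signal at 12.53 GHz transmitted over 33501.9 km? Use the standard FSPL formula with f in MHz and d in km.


f = 12.53 GHz = 12530.0000 MHz
d = 33501.9 km
FSPL = 32.44 + 20*log10(12530.0000) + 20*log10(33501.9)
FSPL = 32.44 + 81.9590 + 90.5014
FSPL = 204.9004 dB

204.9004 dB


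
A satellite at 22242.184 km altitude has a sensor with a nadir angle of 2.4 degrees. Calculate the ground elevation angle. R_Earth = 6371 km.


r = R_E + alt = 28613.1840 km
Law of sines in the satellite / Earth-center / ground-point triangle:
  sin(nadir)/R_E = sin(90 + el)/r  =>  cos(el) = (r/R_E)*sin(nadir)
cos(el) = (28613.1840 / 6371.0000) * sin(2.4 deg) = 0.1880703
el = arccos(0.1880703) = 79.1598 deg
(Earth-central angle = 90 - nadir - el = 8.4402 deg)

79.1598 degrees


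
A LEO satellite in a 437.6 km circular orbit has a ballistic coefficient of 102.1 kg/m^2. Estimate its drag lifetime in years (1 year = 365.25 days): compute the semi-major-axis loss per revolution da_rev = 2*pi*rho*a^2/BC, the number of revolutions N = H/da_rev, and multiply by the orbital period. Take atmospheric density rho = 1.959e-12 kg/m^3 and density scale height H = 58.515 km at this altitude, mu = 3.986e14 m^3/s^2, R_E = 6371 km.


a = R_E + alt = 6808.6000 km = 6.8086e+06 m
da_rev = 2*pi*rho*a^2/BC = 2*pi*1.959e-12*(6.8086e+06)^2/102.1 = 5.588615 m per revolution
N = H/da_rev = 58515.0000 m / 5.588615 m = 10470.3936 revolutions
P = 2*pi*sqrt(a^3/mu) = 5591.1089 s
lifetime = N*P = 10470.3936 * 5591.1089 = 5.8541111e+07 s = 677.5592 days
years = 677.5592 / 365.25 = 1.8551 years

1.8551 years


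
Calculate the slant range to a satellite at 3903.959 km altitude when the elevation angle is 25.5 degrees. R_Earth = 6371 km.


h = 3903.959 km, el = 25.5 deg
d = -R_E*sin(el) + sqrt((R_E*sin(el))^2 + 2*R_E*h + h^2)
d = -6371.0000*sin(0.445059) + sqrt((6371.0000*0.4305111)^2 + 2*6371.0000*3903.959 + 3903.959^2)
d = 5772.3778 km

5772.3778 km


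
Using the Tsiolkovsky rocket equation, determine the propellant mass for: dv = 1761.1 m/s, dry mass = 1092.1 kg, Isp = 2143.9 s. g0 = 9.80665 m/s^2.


ve = Isp * g0 = 2143.9 * 9.80665 = 21024.476935 m/s
mass ratio = exp(dv/ve) = exp(1761.1/21024.476935) = 1.08737254
m_prop = m_dry * (mr - 1) = 1092.1 * (1.08737254 - 1)
m_prop = 95.4196 kg

95.4196 kg


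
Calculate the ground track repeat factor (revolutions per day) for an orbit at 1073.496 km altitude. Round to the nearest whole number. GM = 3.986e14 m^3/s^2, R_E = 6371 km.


r = 7.444496e+06 m
T = 2*pi*sqrt(r^3/mu) = 6392.4034 s = 106.5401 min
revs/day = 1440 / 106.5401 = 13.5160
Rounded: 14 revolutions per day

14 revolutions per day


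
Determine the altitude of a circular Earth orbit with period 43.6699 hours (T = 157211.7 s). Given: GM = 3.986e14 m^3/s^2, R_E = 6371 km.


T = 157211.7 s
r = (mu*T^2/(4*pi^2))^(1/3) = (3.986e14 * 157211.7^2 / (4*pi^2))^(1/3)
r = 6.2957735e+07 m = 62957.7350 km
alt = r - R_E = 62957.7350 - 6371 = 56586.7350 km

56586.7350 km


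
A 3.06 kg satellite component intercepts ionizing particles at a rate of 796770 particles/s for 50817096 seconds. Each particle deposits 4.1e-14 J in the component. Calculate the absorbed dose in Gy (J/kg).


Total energy deposited = rate * time * E_per
  = 796770 * 50817096 * 4.1e-14 = 1.6601 J
Dose = E_total / mass = 1.6601 / 3.06
Dose = 0.5425069 Gy

0.5425 Gy


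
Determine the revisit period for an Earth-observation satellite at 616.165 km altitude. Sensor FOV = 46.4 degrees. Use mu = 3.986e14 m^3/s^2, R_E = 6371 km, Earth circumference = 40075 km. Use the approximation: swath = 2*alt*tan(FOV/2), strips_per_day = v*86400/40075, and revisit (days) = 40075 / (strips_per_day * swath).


swath = 2*616.165*tan(0.4049164) = 528.1773 km
v = sqrt(mu/r) = 7552.9767 m/s = 7.5530 km/s
strips/day = v*86400/40075 = 7.5530*86400/40075 = 16.2839
coverage/day = strips * swath = 16.2839 * 528.1773 = 8600.7852 km
revisit = 40075 / 8600.7852 = 4.6595 days

4.6595 days


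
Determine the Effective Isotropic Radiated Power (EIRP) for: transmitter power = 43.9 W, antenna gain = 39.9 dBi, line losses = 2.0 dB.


Pt = 43.9 W = 16.4246 dBW
EIRP = Pt_dBW + Gt - losses = 16.4246 + 39.9 - 2.0 = 54.3246 dBW

54.3246 dBW


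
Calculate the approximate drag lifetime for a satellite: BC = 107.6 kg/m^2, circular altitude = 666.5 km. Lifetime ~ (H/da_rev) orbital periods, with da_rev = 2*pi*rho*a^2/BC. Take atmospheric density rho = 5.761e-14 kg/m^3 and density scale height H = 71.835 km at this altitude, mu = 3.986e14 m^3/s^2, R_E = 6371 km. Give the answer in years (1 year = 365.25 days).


a = R_E + alt = 7037.5000 km = 7.0375e+06 m
da_rev = 2*pi*rho*a^2/BC = 2*pi*5.761e-14*(7.0375e+06)^2/107.6 = 0.166610469 m per revolution
N = H/da_rev = 71835.0000 m / 0.166610469 m = 431155.3785 revolutions
P = 2*pi*sqrt(a^3/mu) = 5875.4189 s
lifetime = N*P = 431155.3785 * 5875.4189 = 2.5332184e+09 s = 29319.6579 days
years = 29319.6579 / 365.25 = 80.2728 years

80.2728 years


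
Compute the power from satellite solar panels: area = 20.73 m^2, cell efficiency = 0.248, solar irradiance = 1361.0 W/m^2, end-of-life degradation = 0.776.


P = area * eta * S * degradation
P = 20.73 * 0.248 * 1361.0 * 0.776
P = 5429.6374 W

5429.6374 W


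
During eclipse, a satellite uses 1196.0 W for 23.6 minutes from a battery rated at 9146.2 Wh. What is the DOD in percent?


E_used = P * t / 60 = 1196.0 * 23.6 / 60 = 470.4267 Wh
DOD = E_used / E_total * 100 = 470.4267 / 9146.2 * 100
DOD = 5.1434 %

5.1434 %


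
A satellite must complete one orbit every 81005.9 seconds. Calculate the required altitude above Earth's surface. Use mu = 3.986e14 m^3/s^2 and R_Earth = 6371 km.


T = 81005.9 s
r = (mu*T^2/(4*pi^2))^(1/3) = (3.986e14 * 81005.9^2 / (4*pi^2))^(1/3)
r = 4.0464137e+07 m = 40464.1374 km
alt = r - R_E = 40464.1374 - 6371 = 34093.1374 km

34093.1374 km


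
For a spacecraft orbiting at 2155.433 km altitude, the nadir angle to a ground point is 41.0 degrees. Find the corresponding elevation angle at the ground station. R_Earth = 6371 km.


r = R_E + alt = 8526.4330 km
Law of sines in the satellite / Earth-center / ground-point triangle:
  sin(nadir)/R_E = sin(90 + el)/r  =>  cos(el) = (r/R_E)*sin(nadir)
cos(el) = (8526.4330 / 6371.0000) * sin(41.0 deg) = 0.8780165
el = arccos(0.8780165) = 28.5960 deg
(Earth-central angle = 90 - nadir - el = 20.4040 deg)

28.5960 degrees


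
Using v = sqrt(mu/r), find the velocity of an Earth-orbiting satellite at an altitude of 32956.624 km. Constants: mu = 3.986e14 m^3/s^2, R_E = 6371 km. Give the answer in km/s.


r = R_E + alt = 6371.0 + 32956.624 = 39327.6240 km = 3.9327624e+07 m
v = sqrt(mu/r) = sqrt(3.986e14 / 3.9327624e+07) = 3183.6095 m/s = 3.1836 km/s

3.1836 km/s


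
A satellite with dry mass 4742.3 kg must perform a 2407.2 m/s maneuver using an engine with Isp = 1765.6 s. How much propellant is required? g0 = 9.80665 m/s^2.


ve = Isp * g0 = 1765.6 * 9.80665 = 17314.621240 m/s
mass ratio = exp(dv/ve) = exp(2407.2/17314.621240) = 1.14915514
m_prop = m_dry * (mr - 1) = 4742.3 * (1.14915514 - 1)
m_prop = 707.3384 kg

707.3384 kg


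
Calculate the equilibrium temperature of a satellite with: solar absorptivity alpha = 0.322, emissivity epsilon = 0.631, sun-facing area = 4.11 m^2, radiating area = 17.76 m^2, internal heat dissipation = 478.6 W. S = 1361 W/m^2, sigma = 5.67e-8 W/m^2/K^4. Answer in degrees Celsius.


Numerator = alpha*S*A_sun + Q_int = 0.322*1361*4.11 + 478.6 = 2279.7746 W
Denominator = eps*sigma*A_rad = 0.631*5.67e-8*17.76 = 6.3541195e-07 W/K^4
T^4 = 3.5878686e+09 K^4
T = 244.7424 K = -28.4076 C

-28.4076 degrees Celsius


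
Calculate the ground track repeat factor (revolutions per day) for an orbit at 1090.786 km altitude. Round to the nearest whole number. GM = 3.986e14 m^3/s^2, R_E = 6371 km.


r = 7.461786e+06 m
T = 2*pi*sqrt(r^3/mu) = 6414.6860 s = 106.9114 min
revs/day = 1440 / 106.9114 = 13.4691
Rounded: 13 revolutions per day

13 revolutions per day


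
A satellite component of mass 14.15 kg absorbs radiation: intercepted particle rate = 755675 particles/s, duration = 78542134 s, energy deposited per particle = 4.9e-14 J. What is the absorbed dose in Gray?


Total energy deposited = rate * time * E_per
  = 755675 * 78542134 * 4.9e-14 = 2.9083 J
Dose = E_total / mass = 2.9083 / 14.15
Dose = 0.205531 Gy

0.2055 Gy


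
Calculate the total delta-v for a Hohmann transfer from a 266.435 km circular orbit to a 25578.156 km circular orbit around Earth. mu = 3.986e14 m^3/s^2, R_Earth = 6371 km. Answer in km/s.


r1 = 6637.4350 km = 6.637435e+06 m
r2 = 31949.1560 km = 3.1949156e+07 m
dv1 = sqrt(mu/r1)*(sqrt(2*r2/(r1+r2)) - 1) = 2222.8845 m/s
dv2 = sqrt(mu/r2)*(1 - sqrt(2*r1/(r1+r2))) = 1460.4055 m/s
total dv = |dv1| + |dv2| = 2222.8845 + 1460.4055 = 3683.2900 m/s = 3.6833 km/s

3.6833 km/s


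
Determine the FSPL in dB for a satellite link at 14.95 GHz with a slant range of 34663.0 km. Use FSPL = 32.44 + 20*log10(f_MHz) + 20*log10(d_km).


f = 14.95 GHz = 14950.0000 MHz
d = 34663.0 km
FSPL = 32.44 + 20*log10(14950.0000) + 20*log10(34663.0)
FSPL = 32.44 + 83.4928 + 90.7973
FSPL = 206.7301 dB

206.7301 dB


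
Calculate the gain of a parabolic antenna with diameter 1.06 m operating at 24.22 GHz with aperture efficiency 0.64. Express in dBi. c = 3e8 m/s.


lambda = c/f = 3e8 / 2.422e+10 = 0.01238646 m
G = eta*(pi*D/lambda)^2 = 0.64*(pi*1.06/0.01238646)^2
G = 46259.1042 (linear)
G = 10*log10(46259.1042) = 46.6520 dBi

46.6520 dBi


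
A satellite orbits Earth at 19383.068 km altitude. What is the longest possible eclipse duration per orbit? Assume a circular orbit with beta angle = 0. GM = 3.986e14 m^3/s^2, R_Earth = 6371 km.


r = 25754.0680 km
T = 685.5336 min
Eclipse fraction = arcsin(R_E/r)/pi = arcsin(6371.0000/25754.0680)/pi
= arcsin(0.2473784)/pi = 0.07956907
Eclipse duration = 0.07956907 * 685.5336 = 54.5473 min

54.5473 minutes


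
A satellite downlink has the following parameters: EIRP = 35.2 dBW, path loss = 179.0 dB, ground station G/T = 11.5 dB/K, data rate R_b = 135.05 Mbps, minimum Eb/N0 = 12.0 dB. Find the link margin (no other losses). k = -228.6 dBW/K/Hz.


C/N0 = EIRP - FSPL + G/T - k = 35.2 - 179.0 + 11.5 - (-228.6)
C/N0 = 96.3000 dB-Hz
R_b = 135.05 Mbps = 1.3505e+08 bps -> 10*log10(R_b) = 81.3049 dB-Hz
Eb/N0 = C/N0 - 10*log10(R_b) = 96.3000 - 81.3049 = 14.9951 dB
Margin = Eb/N0 - Eb/N0_req = 14.9951 - 12.0 = 2.9951 dB (link closes)

2.9951 dB


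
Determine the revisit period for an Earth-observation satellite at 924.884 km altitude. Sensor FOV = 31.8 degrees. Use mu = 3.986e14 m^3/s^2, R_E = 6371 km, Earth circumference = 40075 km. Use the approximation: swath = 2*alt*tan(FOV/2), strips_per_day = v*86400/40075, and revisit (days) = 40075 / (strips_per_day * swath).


swath = 2*924.884*tan(0.2775074) = 526.9203 km
v = sqrt(mu/r) = 7391.4507 m/s = 7.3915 km/s
strips/day = v*86400/40075 = 7.3915*86400/40075 = 15.9357
coverage/day = strips * swath = 15.9357 * 526.9203 = 8396.8193 km
revisit = 40075 / 8396.8193 = 4.7726 days

4.7726 days


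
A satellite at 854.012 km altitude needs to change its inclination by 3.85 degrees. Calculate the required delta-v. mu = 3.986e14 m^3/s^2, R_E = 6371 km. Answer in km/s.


r = 7225.0120 km = 7.225012e+06 m
V = sqrt(mu/r) = 7427.6146 m/s
di = 3.85 deg = 0.06719518 rad
dV = 2*V*sin(di/2) = 2*7427.6146*sin(0.03359759)
dV = 499.0060 m/s = 0.499006 km/s

0.4990 km/s


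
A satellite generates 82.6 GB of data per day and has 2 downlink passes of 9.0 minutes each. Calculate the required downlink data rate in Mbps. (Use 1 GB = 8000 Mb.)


total contact time = 2 * 9.0 * 60 = 1080.0000 s
data = 82.6 GB = 660800.0000 Mb
rate = 660800.0000 / 1080.0000 = 611.8519 Mbps

611.8519 Mbps


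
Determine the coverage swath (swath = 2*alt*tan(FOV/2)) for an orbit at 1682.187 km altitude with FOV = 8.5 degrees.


FOV = 8.5 deg = 0.148353 rad
swath = 2 * alt * tan(FOV/2) = 2 * 1682.187 * tan(0.07417649)
swath = 2 * 1682.187 * 0.07431284
swath = 250.0162 km

250.0162 km


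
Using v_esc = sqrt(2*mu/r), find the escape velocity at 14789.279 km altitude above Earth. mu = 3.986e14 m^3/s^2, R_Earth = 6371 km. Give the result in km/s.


r = 6371.0 + 14789.279 = 21160.2790 km = 2.1160279e+07 m
v_esc = sqrt(2*mu/r) = sqrt(2*3.986e14 / 2.1160279e+07)
v_esc = 6137.9444 m/s = 6.1379 km/s

6.1379 km/s


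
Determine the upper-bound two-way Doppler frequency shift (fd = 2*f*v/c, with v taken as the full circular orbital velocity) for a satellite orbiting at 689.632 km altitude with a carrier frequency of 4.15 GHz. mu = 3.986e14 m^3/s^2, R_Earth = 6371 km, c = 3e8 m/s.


r = 7.060632e+06 m
v = sqrt(mu/r) = 7513.5790 m/s (worst-case radial velocity)
f = 4.15 GHz = 4.15e+09 Hz
fd = 2*f*v/c = 2*4.15e+09*7513.5790/3.0e+08
fd = 207875.6865 Hz

207875.6865 Hz


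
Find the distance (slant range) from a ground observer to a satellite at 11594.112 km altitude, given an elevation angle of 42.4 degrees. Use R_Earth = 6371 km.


h = 11594.112 km, el = 42.4 deg
d = -R_E*sin(el) + sqrt((R_E*sin(el))^2 + 2*R_E*h + h^2)
d = -6371.0000*sin(0.7400196) + sqrt((6371.0000*0.6743024)^2 + 2*6371.0000*11594.112 + 11594.112^2)
d = 13042.1583 km

13042.1583 km


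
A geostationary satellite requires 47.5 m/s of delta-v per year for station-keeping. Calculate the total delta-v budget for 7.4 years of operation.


dV = rate * years = 47.5 * 7.4
dV = 351.5000 m/s

351.5000 m/s


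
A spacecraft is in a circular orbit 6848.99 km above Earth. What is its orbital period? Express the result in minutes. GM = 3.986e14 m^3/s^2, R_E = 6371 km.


r = 13219.9900 km = 1.321999e+07 m
T = 2*pi*sqrt(r^3/mu) = 2*pi*sqrt(2.310433e+21 / 3.986e14)
T = 15127.1778 s = 252.1196 min

252.1196 minutes


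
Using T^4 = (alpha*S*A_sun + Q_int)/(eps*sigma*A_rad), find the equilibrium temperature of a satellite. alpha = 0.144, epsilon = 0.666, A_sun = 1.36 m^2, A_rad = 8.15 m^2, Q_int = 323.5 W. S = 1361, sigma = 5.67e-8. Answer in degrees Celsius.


Numerator = alpha*S*A_sun + Q_int = 0.144*1361*1.36 + 323.5 = 590.0382 W
Denominator = eps*sigma*A_rad = 0.666*5.67e-8*8.15 = 3.0776193e-07 W/K^4
T^4 = 1.9171905e+09 K^4
T = 209.2504 K = -63.8996 C

-63.8996 degrees Celsius


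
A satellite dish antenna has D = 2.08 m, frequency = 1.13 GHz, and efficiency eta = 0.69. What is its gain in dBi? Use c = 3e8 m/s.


lambda = c/f = 3e8 / 1.13e+09 = 0.2654867 m
G = eta*(pi*D/lambda)^2 = 0.69*(pi*2.08/0.2654867)^2
G = 418.0131 (linear)
G = 10*log10(418.0131) = 26.2119 dBi

26.2119 dBi


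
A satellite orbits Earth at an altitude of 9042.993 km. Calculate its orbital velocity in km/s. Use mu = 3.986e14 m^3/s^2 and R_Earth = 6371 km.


r = R_E + alt = 6371.0 + 9042.993 = 15413.9930 km = 1.5413993e+07 m
v = sqrt(mu/r) = sqrt(3.986e14 / 1.5413993e+07) = 5085.2355 m/s = 5.0852 km/s

5.0852 km/s


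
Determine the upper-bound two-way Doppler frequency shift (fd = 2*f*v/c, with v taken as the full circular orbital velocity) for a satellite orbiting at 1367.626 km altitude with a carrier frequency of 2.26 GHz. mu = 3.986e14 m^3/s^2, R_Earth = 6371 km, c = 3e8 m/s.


r = 7.738626e+06 m
v = sqrt(mu/r) = 7176.8971 m/s (worst-case radial velocity)
f = 2.26 GHz = 2.26e+09 Hz
fd = 2*f*v/c = 2*2.26e+09*7176.8971/3.0e+08
fd = 108131.9160 Hz

108131.9160 Hz


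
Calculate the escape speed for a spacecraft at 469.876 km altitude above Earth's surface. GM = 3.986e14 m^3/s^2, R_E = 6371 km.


r = 6371.0 + 469.876 = 6840.8760 km = 6.840876e+06 m
v_esc = sqrt(2*mu/r) = sqrt(2*3.986e14 / 6.840876e+06)
v_esc = 10795.1277 m/s = 10.7951 km/s

10.7951 km/s


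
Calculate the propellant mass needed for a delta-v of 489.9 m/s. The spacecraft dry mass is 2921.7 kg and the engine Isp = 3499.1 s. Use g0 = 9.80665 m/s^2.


ve = Isp * g0 = 3499.1 * 9.80665 = 34314.449015 m/s
mass ratio = exp(dv/ve) = exp(489.9/34314.449015) = 1.01437918
m_prop = m_dry * (mr - 1) = 2921.7 * (1.01437918 - 1)
m_prop = 42.0117 kg

42.0117 kg


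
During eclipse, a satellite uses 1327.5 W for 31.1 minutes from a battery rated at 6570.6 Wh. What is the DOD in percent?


E_used = P * t / 60 = 1327.5 * 31.1 / 60 = 688.0875 Wh
DOD = E_used / E_total * 100 = 688.0875 / 6570.6 * 100
DOD = 10.4722 %

10.4722 %


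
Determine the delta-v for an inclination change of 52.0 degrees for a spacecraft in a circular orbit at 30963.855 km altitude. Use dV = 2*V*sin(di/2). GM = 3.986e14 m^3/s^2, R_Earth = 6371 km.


r = 37334.8550 km = 3.7334855e+07 m
V = sqrt(mu/r) = 3267.4685 m/s
di = 52.0 deg = 0.9075712 rad
dV = 2*V*sin(di/2) = 2*3267.4685*sin(0.4537856)
dV = 2864.7278 m/s = 2.8647 km/s

2.8647 km/s


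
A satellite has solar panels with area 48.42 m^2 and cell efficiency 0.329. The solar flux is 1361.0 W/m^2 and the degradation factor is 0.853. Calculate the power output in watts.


P = area * eta * S * degradation
P = 48.42 * 0.329 * 1361.0 * 0.853
P = 18493.8717 W

18493.8717 W


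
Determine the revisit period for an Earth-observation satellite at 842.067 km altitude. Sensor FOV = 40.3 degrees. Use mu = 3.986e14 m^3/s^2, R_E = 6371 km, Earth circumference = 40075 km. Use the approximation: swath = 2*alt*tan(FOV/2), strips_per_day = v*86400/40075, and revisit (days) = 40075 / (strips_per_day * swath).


swath = 2*842.067*tan(0.3516838) = 617.9726 km
v = sqrt(mu/r) = 7433.7622 m/s = 7.4338 km/s
strips/day = v*86400/40075 = 7.4338*86400/40075 = 16.0269
coverage/day = strips * swath = 16.0269 * 617.9726 = 9904.1695 km
revisit = 40075 / 9904.1695 = 4.0463 days

4.0463 days


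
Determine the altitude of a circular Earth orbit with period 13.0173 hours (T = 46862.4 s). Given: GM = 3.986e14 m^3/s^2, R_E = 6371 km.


T = 46862.4 s
r = (mu*T^2/(4*pi^2))^(1/3) = (3.986e14 * 46862.4^2 / (4*pi^2))^(1/3)
r = 2.8093695e+07 m = 28093.6955 km
alt = r - R_E = 28093.6955 - 6371 = 21722.6955 km

21722.6955 km


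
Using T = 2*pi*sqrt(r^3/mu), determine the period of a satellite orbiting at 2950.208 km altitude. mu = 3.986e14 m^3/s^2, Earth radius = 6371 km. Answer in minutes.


r = 9321.2080 km = 9.321208e+06 m
T = 2*pi*sqrt(r^3/mu) = 2*pi*sqrt(8.098724e+20 / 3.986e14)
T = 8956.1121 s = 149.2685 min

149.2685 minutes


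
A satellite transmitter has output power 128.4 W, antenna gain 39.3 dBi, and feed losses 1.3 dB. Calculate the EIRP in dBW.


Pt = 128.4 W = 21.0857 dBW
EIRP = Pt_dBW + Gt - losses = 21.0857 + 39.3 - 1.3 = 59.0857 dBW

59.0857 dBW


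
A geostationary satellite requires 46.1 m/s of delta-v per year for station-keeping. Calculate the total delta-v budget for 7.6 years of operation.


dV = rate * years = 46.1 * 7.6
dV = 350.3600 m/s

350.3600 m/s


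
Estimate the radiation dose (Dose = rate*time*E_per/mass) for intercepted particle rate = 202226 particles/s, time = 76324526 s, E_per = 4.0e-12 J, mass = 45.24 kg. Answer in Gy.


Total energy deposited = rate * time * E_per
  = 202226 * 76324526 * 4.0e-12 = 61.7392 J
Dose = E_total / mass = 61.7392 / 45.24
Dose = 1.3647 Gy

1.3647 Gy


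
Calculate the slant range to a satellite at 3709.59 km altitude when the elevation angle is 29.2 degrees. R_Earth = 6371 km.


h = 3709.59 km, el = 29.2 deg
d = -R_E*sin(el) + sqrt((R_E*sin(el))^2 + 2*R_E*h + h^2)
d = -6371.0000*sin(0.5096361) + sqrt((6371.0000*0.4878597)^2 + 2*6371.0000*3709.59 + 3709.59^2)
d = 5299.5375 km

5299.5375 km


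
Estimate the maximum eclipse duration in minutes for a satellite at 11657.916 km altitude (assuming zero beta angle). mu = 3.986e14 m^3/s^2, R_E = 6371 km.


r = 18028.9160 km
T = 401.5267 min
Eclipse fraction = arcsin(R_E/r)/pi = arcsin(6371.0000/18028.9160)/pi
= arcsin(0.3533768)/pi = 0.1149666
Eclipse duration = 0.1149666 * 401.5267 = 46.1622 min

46.1622 minutes


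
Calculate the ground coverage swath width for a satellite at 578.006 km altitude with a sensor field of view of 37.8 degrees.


FOV = 37.8 deg = 0.6597345 rad
swath = 2 * alt * tan(FOV/2) = 2 * 578.006 * tan(0.3298672)
swath = 2 * 578.006 * 0.3423765
swath = 395.7914 km

395.7914 km


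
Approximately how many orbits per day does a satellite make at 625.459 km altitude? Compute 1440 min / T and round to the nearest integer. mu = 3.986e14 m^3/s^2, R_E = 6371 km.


r = 6.996459e+06 m
T = 2*pi*sqrt(r^3/mu) = 5824.0978 s = 97.0683 min
revs/day = 1440 / 97.0683 = 14.8349
Rounded: 15 revolutions per day

15 revolutions per day


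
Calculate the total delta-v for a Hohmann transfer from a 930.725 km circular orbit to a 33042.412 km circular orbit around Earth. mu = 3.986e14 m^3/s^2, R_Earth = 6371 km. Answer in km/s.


r1 = 7301.7250 km = 7.301725e+06 m
r2 = 39413.4120 km = 3.9413412e+07 m
dv1 = sqrt(mu/r1)*(sqrt(2*r2/(r1+r2)) - 1) = 2209.1386 m/s
dv2 = sqrt(mu/r2)*(1 - sqrt(2*r1/(r1+r2))) = 1402.0864 m/s
total dv = |dv1| + |dv2| = 2209.1386 + 1402.0864 = 3611.2250 m/s = 3.6112 km/s

3.6112 km/s


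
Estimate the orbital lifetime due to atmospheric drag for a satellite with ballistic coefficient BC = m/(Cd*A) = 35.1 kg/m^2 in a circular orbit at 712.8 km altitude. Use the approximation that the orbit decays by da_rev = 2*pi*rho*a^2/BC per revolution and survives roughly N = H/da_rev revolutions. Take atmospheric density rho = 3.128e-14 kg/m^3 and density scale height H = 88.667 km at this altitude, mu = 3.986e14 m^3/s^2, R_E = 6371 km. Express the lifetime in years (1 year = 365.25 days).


a = R_E + alt = 7083.8000 km = 7.0838e+06 m
da_rev = 2*pi*rho*a^2/BC = 2*pi*3.128e-14*(7.0838e+06)^2/35.1 = 0.280977846 m per revolution
N = H/da_rev = 88667.0000 m / 0.280977846 m = 315565.8047 revolutions
P = 2*pi*sqrt(a^3/mu) = 5933.4961 s
lifetime = N*P = 315565.8047 * 5933.4961 = 1.8724085e+09 s = 21671.3942 days
years = 21671.3942 / 365.25 = 59.3330 years

59.3330 years


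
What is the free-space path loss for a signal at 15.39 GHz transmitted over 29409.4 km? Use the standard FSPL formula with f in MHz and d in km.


f = 15.39 GHz = 15390.0000 MHz
d = 29409.4 km
FSPL = 32.44 + 20*log10(15390.0000) + 20*log10(29409.4)
FSPL = 32.44 + 83.7448 + 89.3697
FSPL = 205.5545 dB

205.5545 dB


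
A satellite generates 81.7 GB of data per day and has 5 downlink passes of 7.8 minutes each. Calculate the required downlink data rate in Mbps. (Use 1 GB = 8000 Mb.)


total contact time = 5 * 7.8 * 60 = 2340.0000 s
data = 81.7 GB = 653600.0000 Mb
rate = 653600.0000 / 2340.0000 = 279.3162 Mbps

279.3162 Mbps


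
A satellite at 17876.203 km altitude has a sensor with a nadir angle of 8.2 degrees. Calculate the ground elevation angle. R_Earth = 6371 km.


r = R_E + alt = 24247.2030 km
Law of sines in the satellite / Earth-center / ground-point triangle:
  sin(nadir)/R_E = sin(90 + el)/r  =>  cos(el) = (r/R_E)*sin(nadir)
cos(el) = (24247.2030 / 6371.0000) * sin(8.2 deg) = 0.5428273
el = arccos(0.5428273) = 57.1237 deg
(Earth-central angle = 90 - nadir - el = 24.6763 deg)

57.1237 degrees


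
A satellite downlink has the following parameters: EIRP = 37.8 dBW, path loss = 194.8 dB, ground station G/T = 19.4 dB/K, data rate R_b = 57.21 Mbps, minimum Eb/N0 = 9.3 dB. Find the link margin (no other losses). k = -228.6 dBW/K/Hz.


C/N0 = EIRP - FSPL + G/T - k = 37.8 - 194.8 + 19.4 - (-228.6)
C/N0 = 91.0000 dB-Hz
R_b = 57.21 Mbps = 5.721e+07 bps -> 10*log10(R_b) = 77.5747 dB-Hz
Eb/N0 = C/N0 - 10*log10(R_b) = 91.0000 - 77.5747 = 13.4253 dB
Margin = Eb/N0 - Eb/N0_req = 13.4253 - 9.3 = 4.1253 dB (link closes)

4.1253 dB


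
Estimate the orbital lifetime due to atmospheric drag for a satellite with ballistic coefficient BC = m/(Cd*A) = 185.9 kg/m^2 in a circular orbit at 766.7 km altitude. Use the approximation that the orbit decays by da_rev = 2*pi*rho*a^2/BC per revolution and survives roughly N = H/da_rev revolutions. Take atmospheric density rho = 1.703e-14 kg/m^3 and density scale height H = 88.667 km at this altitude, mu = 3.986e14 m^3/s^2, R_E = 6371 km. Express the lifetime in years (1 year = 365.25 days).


a = R_E + alt = 7137.7000 km = 7.1377e+06 m
da_rev = 2*pi*rho*a^2/BC = 2*pi*1.703e-14*(7.1377e+06)^2/185.9 = 0.0293245737 m per revolution
N = H/da_rev = 88667.0000 m / 0.0293245737 m = 3.0236416e+06 revolutions
P = 2*pi*sqrt(a^3/mu) = 6001.3459 s
lifetime = N*P = 3.0236416e+06 * 6001.3459 = 1.8145919e+10 s = 210022.2087 days
years = 210022.2087 / 365.25 = 575.0095 years

575.0095 years


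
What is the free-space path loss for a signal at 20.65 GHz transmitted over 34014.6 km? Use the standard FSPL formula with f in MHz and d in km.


f = 20.65 GHz = 20650.0000 MHz
d = 34014.6 km
FSPL = 32.44 + 20*log10(20650.0000) + 20*log10(34014.6)
FSPL = 32.44 + 86.2984 + 90.6333
FSPL = 209.3717 dB

209.3717 dB


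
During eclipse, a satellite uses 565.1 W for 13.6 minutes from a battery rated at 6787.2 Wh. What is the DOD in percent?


E_used = P * t / 60 = 565.1 * 13.6 / 60 = 128.0893 Wh
DOD = E_used / E_total * 100 = 128.0893 / 6787.2 * 100
DOD = 1.8872 %

1.8872 %


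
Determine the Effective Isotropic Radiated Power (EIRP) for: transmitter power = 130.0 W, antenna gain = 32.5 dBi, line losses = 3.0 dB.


Pt = 130.0 W = 21.1394 dBW
EIRP = Pt_dBW + Gt - losses = 21.1394 + 32.5 - 3.0 = 50.6394 dBW

50.6394 dBW


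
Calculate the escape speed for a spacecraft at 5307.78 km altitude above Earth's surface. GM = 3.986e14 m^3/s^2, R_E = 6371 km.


r = 6371.0 + 5307.78 = 11678.7800 km = 1.167878e+07 m
v_esc = sqrt(2*mu/r) = sqrt(2*3.986e14 / 1.167878e+07)
v_esc = 8261.9946 m/s = 8.2620 km/s

8.2620 km/s
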